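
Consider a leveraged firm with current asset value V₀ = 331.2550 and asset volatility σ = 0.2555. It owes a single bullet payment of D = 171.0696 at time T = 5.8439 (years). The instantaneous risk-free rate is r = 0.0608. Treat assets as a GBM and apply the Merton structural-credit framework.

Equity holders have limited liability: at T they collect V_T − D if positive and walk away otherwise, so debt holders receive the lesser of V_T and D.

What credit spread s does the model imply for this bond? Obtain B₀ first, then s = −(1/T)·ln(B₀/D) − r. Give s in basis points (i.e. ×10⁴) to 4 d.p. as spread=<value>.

d₁ = [ln(V₀/D) + (r + σ²/2)T] / (σ√T)
   = [ln(331.2550/171.0696) + (0.0608 + 0.5·0.2555²)·5.8439] / (0.2555·√5.8439)
   = [0.660818 + 0.546055] / 0.617650 = 1.953976
d₂ = d₁ − σ√T = 1.953976 − 0.617650 = 1.336326
N(d₁) = 0.974648,  N(d₂) = 0.909279,  e^(−rT) = 0.700957
E₀ = V₀·N(d₁) − D·e^(−rT)·N(d₂)
   = 331.2550·0.974648 − 171.0696·0.700957·0.909279 = 213.823239
B₀ = V₀ − E₀ = 331.2550 − 213.823239 = 117.431761
spread = −(1/T)·ln(B₀/D) − r = −(1/5.8439)·ln(117.431761/171.0696) − 0.0608 = 0.00357706
in basis points: 0.00357706 × 10⁴ = 35.7706 bp

spread=35.7706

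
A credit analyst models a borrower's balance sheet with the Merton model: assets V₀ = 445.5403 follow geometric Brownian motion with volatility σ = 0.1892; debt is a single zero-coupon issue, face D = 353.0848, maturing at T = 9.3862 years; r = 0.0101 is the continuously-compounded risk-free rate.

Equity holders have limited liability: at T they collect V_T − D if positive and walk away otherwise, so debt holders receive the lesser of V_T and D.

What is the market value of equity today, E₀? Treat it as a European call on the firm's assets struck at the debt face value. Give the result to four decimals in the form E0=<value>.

E0=162.6796

d₁ = [ln(V₀/D) + (r + σ²/2)T] / (σ√T)
   = [ln(445.5403/353.0848) + (0.0101 + 0.5·0.1892²)·9.3862] / (0.1892·√9.3862)
   = [0.232579 + 0.262798] / 0.579650 = 0.854614
d₂ = d₁ − σ√T = 0.854614 − 0.579650 = 0.274964
N(d₁) = 0.803618,  N(d₂) = 0.608328,  e^(−rT) = 0.909554
E₀ = V₀·N(d₁) − D·e^(−rT)·N(d₂)
   = 445.5403·0.803618 − 353.0848·0.909554·0.608328 = 162.679619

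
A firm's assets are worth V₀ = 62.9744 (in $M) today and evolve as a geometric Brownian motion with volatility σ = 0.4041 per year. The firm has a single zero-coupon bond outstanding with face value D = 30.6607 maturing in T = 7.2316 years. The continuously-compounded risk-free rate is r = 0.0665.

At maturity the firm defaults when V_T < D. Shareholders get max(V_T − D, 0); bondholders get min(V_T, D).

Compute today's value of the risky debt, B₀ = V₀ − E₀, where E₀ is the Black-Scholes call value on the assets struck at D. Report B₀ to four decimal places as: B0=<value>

d₁ = [ln(V₀/D) + (r + σ²/2)T] / (σ√T)
   = [ln(62.9744/30.6607) + (0.0665 + 0.5·0.4041²)·7.2316] / (0.4041·√7.2316)
   = [0.719747 + 1.071350] / 1.086691 = 1.648212
d₂ = d₁ − σ√T = 1.648212 − 1.086691 = 0.561521
N(d₁) = 0.950345,  N(d₂) = 0.712779,  e^(−rT) = 0.618226
E₀ = V₀·N(d₁) − D·e^(−rT)·N(d₂)
   = 62.9744·0.950345 − 30.6607·0.618226·0.712779 = 46.336540
B₀ = V₀ − E₀ = 62.9744 − 46.336540 = 16.637860

B0=16.6379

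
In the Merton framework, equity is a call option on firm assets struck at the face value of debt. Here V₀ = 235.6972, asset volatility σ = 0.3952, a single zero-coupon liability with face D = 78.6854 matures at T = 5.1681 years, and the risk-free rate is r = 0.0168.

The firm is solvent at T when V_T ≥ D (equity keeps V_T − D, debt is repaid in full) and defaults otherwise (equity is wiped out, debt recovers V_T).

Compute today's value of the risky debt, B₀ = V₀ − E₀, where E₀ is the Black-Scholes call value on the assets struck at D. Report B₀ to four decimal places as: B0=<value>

B0=67.3528

d₁ = [ln(V₀/D) + (r + σ²/2)T] / (σ√T)
   = [ln(235.6972/78.6854) + (0.0168 + 0.5·0.3952²)·5.1681] / (0.3952·√5.1681)
   = [1.097090 + 0.490409] / 0.898426 = 1.766978
d₂ = d₁ − σ√T = 1.766978 − 0.898426 = 0.868552
N(d₁) = 0.961384,  N(d₂) = 0.807454,  e^(−rT) = 0.916838
E₀ = V₀·N(d₁) − D·e^(−rT)·N(d₂)
   = 235.6972·0.961384 − 78.6854·0.916838·0.807454 = 168.344358
B₀ = V₀ − E₀ = 235.6972 − 168.344358 = 67.352842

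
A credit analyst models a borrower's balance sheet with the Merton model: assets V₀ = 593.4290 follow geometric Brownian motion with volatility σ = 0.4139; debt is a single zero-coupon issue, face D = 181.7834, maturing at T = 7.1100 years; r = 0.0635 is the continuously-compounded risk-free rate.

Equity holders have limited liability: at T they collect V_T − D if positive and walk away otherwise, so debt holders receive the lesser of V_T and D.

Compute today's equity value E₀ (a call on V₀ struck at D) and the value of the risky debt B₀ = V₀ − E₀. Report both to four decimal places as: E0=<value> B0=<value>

d₁ = [ln(V₀/D) + (r + σ²/2)T] / (σ√T)
   = [ln(593.4290/181.7834) + (0.0635 + 0.5·0.4139²)·7.1100] / (0.4139·√7.1100)
   = [1.183102 + 1.060503] / 1.103647 = 2.032901
d₂ = d₁ − σ√T = 2.032901 − 1.103647 = 0.929254
N(d₁) = 0.978969,  N(d₂) = 0.823621,  e^(−rT) = 0.636682
E₀ = V₀·N(d₁) − D·e^(−rT)·N(d₂)
   = 593.4290·0.978969 − 181.7834·0.636682·0.823621 = 485.623987
B₀ = V₀ − E₀ = 593.4290 − 485.623987 = 107.805013

E0=485.6240 B0=107.8050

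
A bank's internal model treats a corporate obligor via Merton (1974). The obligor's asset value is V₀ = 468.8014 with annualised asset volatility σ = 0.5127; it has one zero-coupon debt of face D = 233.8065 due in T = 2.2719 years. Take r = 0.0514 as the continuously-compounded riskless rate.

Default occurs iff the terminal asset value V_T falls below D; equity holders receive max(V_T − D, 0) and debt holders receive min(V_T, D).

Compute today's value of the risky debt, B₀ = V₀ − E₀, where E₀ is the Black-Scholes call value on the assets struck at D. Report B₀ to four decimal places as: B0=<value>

B0=190.6750

d₁ = [ln(V₀/D) + (r + σ²/2)T] / (σ√T)
   = [ln(468.8014/233.8065) + (0.0514 + 0.5·0.5127²)·2.2719] / (0.5127·√2.2719)
   = [0.695685 + 0.415373] / 0.772784 = 1.437735
d₂ = d₁ − σ√T = 1.437735 − 0.772784 = 0.664952
N(d₁) = 0.924745,  N(d₂) = 0.746959,  e^(−rT) = 0.889785
E₀ = V₀·N(d₁) − D·e^(−rT)·N(d₂)
   = 468.8014·0.924745 − 233.8065·0.889785·0.746959 = 278.126426
B₀ = V₀ − E₀ = 468.8014 − 278.126426 = 190.674974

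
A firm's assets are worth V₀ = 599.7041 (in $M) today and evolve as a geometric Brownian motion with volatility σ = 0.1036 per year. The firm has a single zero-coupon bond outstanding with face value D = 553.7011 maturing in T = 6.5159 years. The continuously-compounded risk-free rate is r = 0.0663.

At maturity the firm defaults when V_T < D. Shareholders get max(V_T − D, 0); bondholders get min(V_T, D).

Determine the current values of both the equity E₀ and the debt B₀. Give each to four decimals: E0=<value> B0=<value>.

d₁ = [ln(V₀/D) + (r + σ²/2)T] / (σ√T)
   = [ln(599.7041/553.7011) + (0.0663 + 0.5·0.1036²)·6.5159] / (0.1036·√6.5159)
   = [0.079811 + 0.466972] / 0.264452 = 2.067607
d₂ = d₁ − σ√T = 2.067607 − 0.264452 = 1.803155
N(d₁) = 0.980662,  N(d₂) = 0.964318,  e^(−rT) = 0.649207
E₀ = V₀·N(d₁) − D·e^(−rT)·N(d₂)
   = 599.7041·0.980662 − 553.7011·0.649207·0.964318 = 241.466738
B₀ = V₀ − E₀ = 599.7041 − 241.466738 = 358.237362

E0=241.4667 B0=358.2374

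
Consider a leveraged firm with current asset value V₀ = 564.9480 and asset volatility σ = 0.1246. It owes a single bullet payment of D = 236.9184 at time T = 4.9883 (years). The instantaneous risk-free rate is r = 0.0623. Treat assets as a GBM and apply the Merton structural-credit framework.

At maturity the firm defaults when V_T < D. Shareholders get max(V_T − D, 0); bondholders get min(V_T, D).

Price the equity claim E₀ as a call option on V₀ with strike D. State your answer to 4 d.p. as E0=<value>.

d₁ = [ln(V₀/D) + (r + σ²/2)T] / (σ√T)
   = [ln(564.9480/236.9184) + (0.0623 + 0.5·0.1246²)·4.9883] / (0.1246·√4.9883)
   = [0.869018 + 0.349493] / 0.278288 = 4.378599
d₂ = d₁ − σ√T = 4.378599 − 0.278288 = 4.100311
N(d₁) = 0.999994,  N(d₂) = 0.999979,  e^(−rT) = 0.732882
E₀ = V₀·N(d₁) − D·e^(−rT)·N(d₂)
   = 564.9480·0.999994 − 236.9184·0.732882·0.999979 = 391.315067

E0=391.3151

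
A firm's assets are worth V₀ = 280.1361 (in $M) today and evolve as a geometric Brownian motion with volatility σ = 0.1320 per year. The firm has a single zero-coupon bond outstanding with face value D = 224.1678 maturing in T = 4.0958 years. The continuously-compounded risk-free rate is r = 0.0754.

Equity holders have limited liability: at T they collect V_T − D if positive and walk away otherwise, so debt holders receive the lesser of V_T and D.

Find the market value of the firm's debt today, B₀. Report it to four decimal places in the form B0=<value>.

d₁ = [ln(V₀/D) + (r + σ²/2)T] / (σ√T)
   = [ln(280.1361/224.1678) + (0.0754 + 0.5·0.1320²)·4.0958] / (0.1320·√4.0958)
   = [0.222881 + 0.344506] / 0.267143 = 2.123908
d₂ = d₁ − σ√T = 2.123908 − 0.267143 = 1.856766
N(d₁) = 0.983161,  N(d₂) = 0.968328,  e^(−rT) = 0.734310
E₀ = V₀·N(d₁) − D·e^(−rT)·N(d₂)
   = 280.1361·0.983161 − 224.1678·0.734310·0.968328 = 116.023677
B₀ = V₀ − E₀ = 280.1361 − 116.023677 = 164.112423

B0=164.1124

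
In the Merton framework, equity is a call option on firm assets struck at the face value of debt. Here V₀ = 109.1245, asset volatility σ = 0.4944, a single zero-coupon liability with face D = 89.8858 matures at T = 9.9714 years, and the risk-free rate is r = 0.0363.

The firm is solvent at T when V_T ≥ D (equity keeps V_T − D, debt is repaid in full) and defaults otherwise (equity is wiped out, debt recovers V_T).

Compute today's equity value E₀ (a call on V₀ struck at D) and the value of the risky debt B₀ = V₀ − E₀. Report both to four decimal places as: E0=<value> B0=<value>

E0=74.1701 B0=34.9544

d₁ = [ln(V₀/D) + (r + σ²/2)T] / (σ√T)
   = [ln(109.1245/89.8858) + (0.0363 + 0.5·0.4944²)·9.9714] / (0.4944·√9.9714)
   = [0.193949 + 1.580623] / 1.561193 = 1.136678
d₂ = d₁ − σ√T = 1.136678 − 1.561193 = -0.424515
N(d₁) = 0.872163,  N(d₂) = 0.335595,  e^(−rT) = 0.696309
E₀ = V₀·N(d₁) − D·e^(−rT)·N(d₂)
   = 109.1245·0.872163 − 89.8858·0.696309·0.335595 = 74.170080
B₀ = V₀ − E₀ = 109.1245 − 74.170080 = 34.954420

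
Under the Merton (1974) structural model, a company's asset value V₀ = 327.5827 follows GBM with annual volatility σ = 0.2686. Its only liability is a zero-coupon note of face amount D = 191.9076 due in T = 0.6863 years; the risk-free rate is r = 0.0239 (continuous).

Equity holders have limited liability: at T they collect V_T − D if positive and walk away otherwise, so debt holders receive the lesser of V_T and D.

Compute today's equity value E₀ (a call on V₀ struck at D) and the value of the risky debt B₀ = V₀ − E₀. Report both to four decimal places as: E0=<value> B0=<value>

E0=138.9157 B0=188.6670

d₁ = [ln(V₀/D) + (r + σ²/2)T] / (σ√T)
   = [ln(327.5827/191.9076) + (0.0239 + 0.5·0.2686²)·0.6863] / (0.2686·√0.6863)
   = [0.534727 + 0.041159] / 0.222517 = 2.588055
d₂ = d₁ − σ√T = 2.588055 − 0.222517 = 2.365538
N(d₁) = 0.995174,  N(d₂) = 0.990998,  e^(−rT) = 0.983731
E₀ = V₀·N(d₁) − D·e^(−rT)·N(d₂)
   = 327.5827·0.995174 − 191.9076·0.983731·0.990998 = 138.915732
B₀ = V₀ − E₀ = 327.5827 − 138.915732 = 188.666968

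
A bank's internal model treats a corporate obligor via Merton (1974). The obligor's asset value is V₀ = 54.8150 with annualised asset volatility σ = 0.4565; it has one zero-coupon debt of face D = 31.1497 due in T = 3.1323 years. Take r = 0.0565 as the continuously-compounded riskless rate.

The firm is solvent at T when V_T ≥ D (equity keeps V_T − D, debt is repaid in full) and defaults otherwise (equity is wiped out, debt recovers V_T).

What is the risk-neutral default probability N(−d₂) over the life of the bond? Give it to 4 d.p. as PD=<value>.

d₁ = [ln(V₀/D) + (r + σ²/2)T] / (σ√T)
   = [ln(54.8150/31.1497) + (0.0565 + 0.5·0.4565²)·3.1323] / (0.4565·√3.1323)
   = [0.565159 + 0.503348] / 0.807928 = 1.322529
d₂ = d₁ − σ√T = 1.322529 − 0.807928 = 0.514601
risk-neutral PD = N(−d₂) = N(-0.514601) = 0.303416

PD=0.3034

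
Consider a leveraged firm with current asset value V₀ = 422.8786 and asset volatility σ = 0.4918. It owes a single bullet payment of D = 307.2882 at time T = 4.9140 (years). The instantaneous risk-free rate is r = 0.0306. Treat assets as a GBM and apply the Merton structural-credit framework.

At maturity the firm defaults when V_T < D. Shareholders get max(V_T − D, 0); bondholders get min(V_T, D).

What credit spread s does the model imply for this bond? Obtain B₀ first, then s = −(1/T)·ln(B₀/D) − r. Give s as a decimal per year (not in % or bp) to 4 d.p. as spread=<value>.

d₁ = [ln(V₀/D) + (r + σ²/2)T] / (σ√T)
   = [ln(422.8786/307.2882) + (0.0306 + 0.5·0.4918²)·4.9140] / (0.4918·√4.9140)
   = [0.319299 + 0.744636] / 1.090200 = 0.975909
d₂ = d₁ − σ√T = 0.975909 − 1.090200 = -0.114291
N(d₁) = 0.835445,  N(d₂) = 0.454503,  e^(−rT) = 0.860391
E₀ = V₀·N(d₁) − D·e^(−rT)·N(d₂)
   = 422.8786·0.835445 − 307.2882·0.860391·0.454503 = 233.126604
B₀ = V₀ − E₀ = 422.8786 − 233.126604 = 189.751996
spread = −(1/T)·ln(B₀/D) − r = −(1/4.9140)·ln(189.751996/307.2882) − 0.0306 = 0.06750096

spread=0.0675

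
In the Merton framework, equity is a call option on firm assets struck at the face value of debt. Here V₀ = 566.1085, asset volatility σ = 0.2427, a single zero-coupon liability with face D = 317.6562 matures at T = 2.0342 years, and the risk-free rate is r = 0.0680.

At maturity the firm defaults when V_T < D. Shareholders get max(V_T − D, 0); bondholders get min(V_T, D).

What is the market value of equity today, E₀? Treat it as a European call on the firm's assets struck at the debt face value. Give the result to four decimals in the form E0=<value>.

E0=290.4425

d₁ = [ln(V₀/D) + (r + σ²/2)T] / (σ√T)
   = [ln(566.1085/317.6562) + (0.0680 + 0.5·0.2427²)·2.0342] / (0.2427·√2.0342)
   = [0.577816 + 0.198236] / 0.346152 = 2.241942
d₂ = d₁ − σ√T = 2.241942 − 0.346152 = 1.895790
N(d₁) = 0.987517,  N(d₂) = 0.971006,  e^(−rT) = 0.870815
E₀ = V₀·N(d₁) − D·e^(−rT)·N(d₂)
   = 566.1085·0.987517 − 317.6562·0.870815·0.971006 = 290.442485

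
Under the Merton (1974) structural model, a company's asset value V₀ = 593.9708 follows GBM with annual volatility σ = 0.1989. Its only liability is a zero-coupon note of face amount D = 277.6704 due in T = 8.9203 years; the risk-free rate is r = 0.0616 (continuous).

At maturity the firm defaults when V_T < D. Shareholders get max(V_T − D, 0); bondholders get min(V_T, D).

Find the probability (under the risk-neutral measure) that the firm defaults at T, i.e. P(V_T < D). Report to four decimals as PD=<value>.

PD=0.0282

d₁ = [ln(V₀/D) + (r + σ²/2)T] / (σ√T)
   = [ln(593.9708/277.6704) + (0.0616 + 0.5·0.1989²)·8.9203] / (0.1989·√8.9203)
   = [0.760395 + 0.725939] / 0.594052 = 2.502028
d₂ = d₁ − σ√T = 2.502028 − 0.594052 = 1.907976
risk-neutral PD = N(−d₂) = N(-1.907976) = 0.028197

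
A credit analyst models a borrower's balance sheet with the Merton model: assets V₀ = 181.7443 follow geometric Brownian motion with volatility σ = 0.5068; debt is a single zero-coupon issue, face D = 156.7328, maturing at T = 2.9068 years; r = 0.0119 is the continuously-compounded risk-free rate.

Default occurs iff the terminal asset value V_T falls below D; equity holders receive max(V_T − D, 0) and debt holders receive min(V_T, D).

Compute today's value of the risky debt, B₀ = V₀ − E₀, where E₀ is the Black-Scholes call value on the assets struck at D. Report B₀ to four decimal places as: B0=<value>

d₁ = [ln(V₀/D) + (r + σ²/2)T] / (σ√T)
   = [ln(181.7443/156.7328) + (0.0119 + 0.5·0.5068²)·2.9068] / (0.5068·√2.9068)
   = [0.148058 + 0.407891] / 0.864061 = 0.643415
d₂ = d₁ − σ√T = 0.643415 − 0.864061 = -0.220646
N(d₁) = 0.740023,  N(d₂) = 0.412684,  e^(−rT) = 0.966001
E₀ = V₀·N(d₁) − D·e^(−rT)·N(d₂)
   = 181.7443·0.740023 − 156.7328·0.966001·0.412684 = 72.012859
B₀ = V₀ − E₀ = 181.7443 − 72.012859 = 109.731441

B0=109.7314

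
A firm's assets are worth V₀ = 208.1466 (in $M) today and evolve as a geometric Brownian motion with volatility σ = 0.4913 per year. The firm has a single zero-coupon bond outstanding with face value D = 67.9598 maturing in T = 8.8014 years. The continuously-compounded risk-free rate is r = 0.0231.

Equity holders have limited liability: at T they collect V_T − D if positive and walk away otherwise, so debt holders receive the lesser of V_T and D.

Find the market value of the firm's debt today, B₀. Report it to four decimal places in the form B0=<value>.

B0=42.2544

d₁ = [ln(V₀/D) + (r + σ²/2)T] / (σ√T)
   = [ln(208.1466/67.9598) + (0.0231 + 0.5·0.4913²)·8.8014] / (0.4913·√8.8014)
   = [1.119326 + 1.265534] / 1.457547 = 1.636215
d₂ = d₁ − σ√T = 1.636215 − 1.457547 = 0.178668
N(d₁) = 0.949103,  N(d₂) = 0.570901,  e^(−rT) = 0.816023
E₀ = V₀·N(d₁) − D·e^(−rT)·N(d₂)
   = 208.1466·0.949103 − 67.9598·0.816023·0.570901 = 165.892185
B₀ = V₀ − E₀ = 208.1466 − 165.892185 = 42.254415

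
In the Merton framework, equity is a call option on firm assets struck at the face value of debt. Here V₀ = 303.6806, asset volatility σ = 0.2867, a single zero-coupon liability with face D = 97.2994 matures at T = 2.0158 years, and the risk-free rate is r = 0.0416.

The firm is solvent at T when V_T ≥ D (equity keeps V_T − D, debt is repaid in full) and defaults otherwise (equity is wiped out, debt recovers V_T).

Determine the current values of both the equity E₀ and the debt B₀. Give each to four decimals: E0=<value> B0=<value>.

d₁ = [ln(V₀/D) + (r + σ²/2)T] / (σ√T)
   = [ln(303.6806/97.2994) + (0.0416 + 0.5·0.2867²)·2.0158] / (0.2867·√2.0158)
   = [1.138184 + 0.166704] / 0.407053 = 3.205690
d₂ = d₁ − σ√T = 3.205690 − 0.407053 = 2.798637
N(d₁) = 0.999326,  N(d₂) = 0.997434,  e^(−rT) = 0.919562
E₀ = V₀·N(d₁) − D·e^(−rT)·N(d₂)
   = 303.6806·0.999326 − 97.2994·0.919562·0.997434 = 214.232716
B₀ = V₀ − E₀ = 303.6806 − 214.232716 = 89.447884

E0=214.2327 B0=89.4479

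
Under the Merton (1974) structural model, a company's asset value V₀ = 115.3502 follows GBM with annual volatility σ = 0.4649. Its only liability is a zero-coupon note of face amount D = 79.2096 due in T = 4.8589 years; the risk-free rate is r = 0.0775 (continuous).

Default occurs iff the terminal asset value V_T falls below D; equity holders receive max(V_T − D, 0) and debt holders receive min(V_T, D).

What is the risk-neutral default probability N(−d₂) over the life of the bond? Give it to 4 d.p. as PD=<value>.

PD=0.4122

d₁ = [ln(V₀/D) + (r + σ²/2)T] / (σ√T)
   = [ln(115.3502/79.2096) + (0.0775 + 0.5·0.4649²)·4.8589] / (0.4649·√4.8589)
   = [0.375875 + 0.901647] / 1.024775 = 1.246636
d₂ = d₁ − σ√T = 1.246636 − 1.024775 = 0.221861
risk-neutral PD = N(−d₂) = N(-0.221861) = 0.412211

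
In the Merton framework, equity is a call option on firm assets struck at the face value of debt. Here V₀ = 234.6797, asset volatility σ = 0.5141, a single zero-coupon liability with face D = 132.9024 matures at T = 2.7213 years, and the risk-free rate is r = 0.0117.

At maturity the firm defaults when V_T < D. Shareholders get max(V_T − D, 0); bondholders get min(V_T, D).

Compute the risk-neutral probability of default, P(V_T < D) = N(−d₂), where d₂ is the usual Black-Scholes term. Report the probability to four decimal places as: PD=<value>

PD=0.3882

d₁ = [ln(V₀/D) + (r + σ²/2)T] / (σ√T)
   = [ln(234.6797/132.9024) + (0.0117 + 0.5·0.5141²)·2.7213] / (0.5141·√2.7213)
   = [0.568607 + 0.391457] / 0.848078 = 1.132047
d₂ = d₁ − σ√T = 1.132047 − 0.848078 = 0.283969
risk-neutral PD = N(−d₂) = N(-0.283969) = 0.388217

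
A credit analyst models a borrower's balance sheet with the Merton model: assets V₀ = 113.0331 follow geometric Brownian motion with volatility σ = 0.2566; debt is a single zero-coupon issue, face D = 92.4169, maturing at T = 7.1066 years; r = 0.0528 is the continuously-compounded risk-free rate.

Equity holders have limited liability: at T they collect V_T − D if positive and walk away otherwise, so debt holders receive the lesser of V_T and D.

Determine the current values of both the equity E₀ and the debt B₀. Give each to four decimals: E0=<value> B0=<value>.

d₁ = [ln(V₀/D) + (r + σ²/2)T] / (σ√T)
   = [ln(113.0331/92.4169) + (0.0528 + 0.5·0.2566²)·7.1066] / (0.2566·√7.1066)
   = [0.201371 + 0.609190] / 0.684050 = 1.184945
d₂ = d₁ − σ√T = 1.184945 − 0.684050 = 0.500896
N(d₁) = 0.881980,  N(d₂) = 0.691778,  e^(−rT) = 0.687132
E₀ = V₀·N(d₁) − D·e^(−rT)·N(d₂)
   = 113.0331·0.881980 − 92.4169·0.687132·0.691778 = 55.763277
B₀ = V₀ − E₀ = 113.0331 − 55.763277 = 57.269823

E0=55.7633 B0=57.2698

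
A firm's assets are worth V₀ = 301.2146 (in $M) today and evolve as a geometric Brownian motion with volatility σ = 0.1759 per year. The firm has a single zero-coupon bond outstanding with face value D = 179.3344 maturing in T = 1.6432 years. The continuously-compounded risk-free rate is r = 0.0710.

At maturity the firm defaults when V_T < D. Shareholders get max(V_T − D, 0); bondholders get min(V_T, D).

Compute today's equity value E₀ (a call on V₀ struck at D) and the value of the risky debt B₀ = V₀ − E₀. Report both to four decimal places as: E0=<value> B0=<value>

d₁ = [ln(V₀/D) + (r + σ²/2)T] / (σ√T)
   = [ln(301.2146/179.3344) + (0.0710 + 0.5·0.1759²)·1.6432] / (0.1759·√1.6432)
   = [0.518571 + 0.142088] / 0.225482 = 2.929991
d₂ = d₁ − σ√T = 2.929991 − 0.225482 = 2.704509
N(d₁) = 0.998305,  N(d₂) = 0.996580,  e^(−rT) = 0.889881
E₀ = V₀·N(d₁) − D·e^(−rT)·N(d₂)
   = 301.2146·0.998305 − 179.3344·0.889881·0.996580 = 141.663583
B₀ = V₀ − E₀ = 301.2146 − 141.663583 = 159.551017

E0=141.6636 B0=159.5510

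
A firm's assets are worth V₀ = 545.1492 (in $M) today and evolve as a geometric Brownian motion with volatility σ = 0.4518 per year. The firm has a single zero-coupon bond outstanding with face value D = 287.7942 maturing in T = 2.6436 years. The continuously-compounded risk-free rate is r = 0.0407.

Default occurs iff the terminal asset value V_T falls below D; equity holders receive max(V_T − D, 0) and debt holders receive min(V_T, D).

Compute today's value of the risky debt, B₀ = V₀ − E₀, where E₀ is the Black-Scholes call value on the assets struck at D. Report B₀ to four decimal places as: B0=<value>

B0=237.0958

d₁ = [ln(V₀/D) + (r + σ²/2)T] / (σ√T)
   = [ln(545.1492/287.7942) + (0.0407 + 0.5·0.4518²)·2.6436] / (0.4518·√2.6436)
   = [0.638814 + 0.377405] / 0.734588 = 1.383385
d₂ = d₁ − σ√T = 1.383385 − 0.734588 = 0.648796
N(d₁) = 0.916727,  N(d₂) = 0.741765,  e^(−rT) = 0.897992
E₀ = V₀·N(d₁) − D·e^(−rT)·N(d₂)
   = 545.1492·0.916727 − 287.7942·0.897992·0.741765 = 308.053383
B₀ = V₀ − E₀ = 545.1492 − 308.053383 = 237.095817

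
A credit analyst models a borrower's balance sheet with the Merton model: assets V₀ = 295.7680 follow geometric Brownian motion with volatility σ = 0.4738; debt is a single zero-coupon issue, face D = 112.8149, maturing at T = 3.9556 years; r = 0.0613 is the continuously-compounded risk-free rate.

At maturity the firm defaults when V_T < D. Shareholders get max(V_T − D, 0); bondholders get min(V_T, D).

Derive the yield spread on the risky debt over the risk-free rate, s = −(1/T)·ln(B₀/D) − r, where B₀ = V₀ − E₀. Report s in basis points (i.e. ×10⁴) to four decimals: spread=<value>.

d₁ = [ln(V₀/D) + (r + σ²/2)T] / (σ√T)
   = [ln(295.7680/112.8149) + (0.0613 + 0.5·0.4738²)·3.9556] / (0.4738·√3.9556)
   = [0.963827 + 0.686468] / 0.942326 = 1.751299
d₂ = d₁ − σ√T = 1.751299 − 0.942326 = 0.808973
N(d₁) = 0.960053,  N(d₂) = 0.790735,  e^(−rT) = 0.784681
E₀ = V₀·N(d₁) − D·e^(−rT)·N(d₂)
   = 295.7680·0.960053 − 112.8149·0.784681·0.790735 = 213.954151
B₀ = V₀ − E₀ = 295.7680 − 213.954151 = 81.813849
spread = −(1/T)·ln(B₀/D) − r = −(1/3.9556)·ln(81.813849/112.8149) − 0.0613 = 0.01992709
in basis points: 0.01992709 × 10⁴ = 199.2709 bp

spread=199.2709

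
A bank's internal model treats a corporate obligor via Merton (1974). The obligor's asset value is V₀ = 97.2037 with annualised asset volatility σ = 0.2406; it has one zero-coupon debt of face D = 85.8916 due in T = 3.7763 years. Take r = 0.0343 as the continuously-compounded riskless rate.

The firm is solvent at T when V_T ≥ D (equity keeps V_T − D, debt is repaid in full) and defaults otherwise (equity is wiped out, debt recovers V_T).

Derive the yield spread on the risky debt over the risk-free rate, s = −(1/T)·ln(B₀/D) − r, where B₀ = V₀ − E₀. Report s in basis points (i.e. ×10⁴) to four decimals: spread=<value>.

d₁ = [ln(V₀/D) + (r + σ²/2)T] / (σ√T)
   = [ln(97.2037/85.8916) + (0.0343 + 0.5·0.2406²)·3.7763] / (0.2406·√3.7763)
   = [0.123723 + 0.238829] / 0.467551 = 0.775427
d₂ = d₁ − σ√T = 0.775427 − 0.467551 = 0.307876
N(d₁) = 0.780956,  N(d₂) = 0.620912,  e^(−rT) = 0.878511
E₀ = V₀·N(d₁) − D·e^(−rT)·N(d₂)
   = 97.2037·0.780956 − 85.8916·0.878511·0.620912 = 29.059896
B₀ = V₀ − E₀ = 97.2037 − 29.059896 = 68.143804
spread = −(1/T)·ln(B₀/D) − r = −(1/3.7763)·ln(68.143804/85.8916) − 0.0343 = 0.02699434
in basis points: 0.02699434 × 10⁴ = 269.9434 bp

spread=269.9434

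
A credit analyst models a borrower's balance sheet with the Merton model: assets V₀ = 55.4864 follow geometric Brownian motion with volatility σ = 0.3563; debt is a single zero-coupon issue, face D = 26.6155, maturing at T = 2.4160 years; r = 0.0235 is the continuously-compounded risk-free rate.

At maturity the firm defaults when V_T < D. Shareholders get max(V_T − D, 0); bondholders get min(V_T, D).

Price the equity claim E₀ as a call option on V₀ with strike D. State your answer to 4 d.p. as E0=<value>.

d₁ = [ln(V₀/D) + (r + σ²/2)T] / (σ√T)
   = [ln(55.4864/26.6155) + (0.0235 + 0.5·0.3563²)·2.4160] / (0.3563·√2.4160)
   = [0.734644 + 0.210131] / 0.553814 = 1.705942
d₂ = d₁ − σ√T = 1.705942 − 0.553814 = 1.152128
N(d₁) = 0.955991,  N(d₂) = 0.875366,  e^(−rT) = 0.944806
E₀ = V₀·N(d₁) − D·e^(−rT)·N(d₂)
   = 55.4864·0.955991 − 26.6155·0.944806·0.875366 = 31.032113

E0=31.0321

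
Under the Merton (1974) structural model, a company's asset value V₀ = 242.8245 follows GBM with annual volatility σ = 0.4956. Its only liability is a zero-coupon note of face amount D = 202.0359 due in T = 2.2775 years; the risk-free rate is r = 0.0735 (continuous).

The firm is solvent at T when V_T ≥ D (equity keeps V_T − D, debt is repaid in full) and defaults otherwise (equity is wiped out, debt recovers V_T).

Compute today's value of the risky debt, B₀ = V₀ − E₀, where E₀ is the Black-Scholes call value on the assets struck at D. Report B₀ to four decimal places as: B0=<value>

d₁ = [ln(V₀/D) + (r + σ²/2)T] / (σ√T)
   = [ln(242.8245/202.0359) + (0.0735 + 0.5·0.4956²)·2.2775] / (0.4956·√2.2775)
   = [0.183894 + 0.447095] / 0.747929 = 0.843648
d₂ = d₁ − σ√T = 0.843648 − 0.747929 = 0.095719
N(d₁) = 0.800567,  N(d₂) = 0.538128,  e^(−rT) = 0.845864
E₀ = V₀·N(d₁) − D·e^(−rT)·N(d₂)
   = 242.8245·0.800567 − 202.0359·0.845864·0.538128 = 102.433890
B₀ = V₀ − E₀ = 242.8245 − 102.433890 = 140.390610

B0=140.3906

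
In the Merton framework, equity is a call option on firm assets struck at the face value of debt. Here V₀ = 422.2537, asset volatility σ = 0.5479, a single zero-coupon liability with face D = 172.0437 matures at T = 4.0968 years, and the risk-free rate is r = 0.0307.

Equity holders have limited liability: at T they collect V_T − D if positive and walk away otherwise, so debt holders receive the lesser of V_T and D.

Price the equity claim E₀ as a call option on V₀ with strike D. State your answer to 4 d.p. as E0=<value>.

d₁ = [ln(V₀/D) + (r + σ²/2)T] / (σ√T)
   = [ln(422.2537/172.0437) + (0.0307 + 0.5·0.5479²)·4.0968] / (0.5479·√4.0968)
   = [0.897858 + 0.740690] / 1.108980 = 1.477527
d₂ = d₁ − σ√T = 1.477527 − 1.108980 = 0.368547
N(d₁) = 0.930233,  N(d₂) = 0.643767,  e^(−rT) = 0.881816
E₀ = V₀·N(d₁) − D·e^(−rT)·N(d₂)
   = 422.2537·0.930233 − 172.0437·0.881816·0.643767 = 295.127714

E0=295.1277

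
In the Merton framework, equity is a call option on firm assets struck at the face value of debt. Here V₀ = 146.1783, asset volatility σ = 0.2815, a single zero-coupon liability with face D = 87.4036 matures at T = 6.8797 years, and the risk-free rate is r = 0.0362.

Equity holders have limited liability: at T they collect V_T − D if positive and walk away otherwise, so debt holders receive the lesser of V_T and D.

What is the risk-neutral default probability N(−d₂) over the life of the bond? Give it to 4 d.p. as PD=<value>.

d₁ = [ln(V₀/D) + (r + σ²/2)T] / (σ√T)
   = [ln(146.1783/87.4036) + (0.0362 + 0.5·0.2815²)·6.8797] / (0.2815·√6.8797)
   = [0.514291 + 0.521627] / 0.738351 = 1.403014
d₂ = d₁ − σ√T = 1.403014 − 0.738351 = 0.664662
risk-neutral PD = N(−d₂) = N(-0.664662) = 0.253133

PD=0.2531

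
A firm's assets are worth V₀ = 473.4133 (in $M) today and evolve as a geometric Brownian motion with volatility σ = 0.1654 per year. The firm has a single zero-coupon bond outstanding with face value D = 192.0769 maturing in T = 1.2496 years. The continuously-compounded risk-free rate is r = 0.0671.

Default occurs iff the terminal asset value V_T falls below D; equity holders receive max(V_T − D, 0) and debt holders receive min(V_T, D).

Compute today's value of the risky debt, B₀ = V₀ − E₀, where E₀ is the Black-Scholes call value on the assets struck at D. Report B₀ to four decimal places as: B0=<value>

B0=176.6283

d₁ = [ln(V₀/D) + (r + σ²/2)T] / (σ√T)
   = [ln(473.4133/192.0769) + (0.0671 + 0.5·0.1654²)·1.2496] / (0.1654·√1.2496)
   = [0.902073 + 0.100941] / 0.184893 = 5.424828
d₂ = d₁ − σ√T = 5.424828 − 0.184893 = 5.239934
N(d₁) = 1.000000,  N(d₂) = 1.000000,  e^(−rT) = 0.919571
E₀ = V₀·N(d₁) − D·e^(−rT)·N(d₂)
   = 473.4133·1.000000 − 192.0769·0.919571·1.000000 = 296.784978
B₀ = V₀ − E₀ = 473.4133 − 296.784978 = 176.628322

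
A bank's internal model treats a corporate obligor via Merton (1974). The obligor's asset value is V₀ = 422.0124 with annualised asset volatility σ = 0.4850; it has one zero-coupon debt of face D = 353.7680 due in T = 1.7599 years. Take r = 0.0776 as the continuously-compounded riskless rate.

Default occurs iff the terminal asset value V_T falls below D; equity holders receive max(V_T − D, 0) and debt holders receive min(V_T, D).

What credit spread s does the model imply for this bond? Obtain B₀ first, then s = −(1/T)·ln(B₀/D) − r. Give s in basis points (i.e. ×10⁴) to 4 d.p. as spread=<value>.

spread=910.6713

d₁ = [ln(V₀/D) + (r + σ²/2)T] / (σ√T)
   = [ln(422.0124/353.7680) + (0.0776 + 0.5·0.4850²)·1.7599] / (0.4850·√1.7599)
   = [0.176393 + 0.343554] / 0.643407 = 0.808117
d₂ = d₁ − σ√T = 0.808117 − 0.643407 = 0.164710
N(d₁) = 0.790488,  N(d₂) = 0.565414,  e^(−rT) = 0.872347
E₀ = V₀·N(d₁) − D·e^(−rT)·N(d₂)
   = 422.0124·0.790488 − 353.7680·0.872347·0.565414 = 159.104431
B₀ = V₀ − E₀ = 422.0124 − 159.104431 = 262.907969
spread = −(1/T)·ln(B₀/D) − r = −(1/1.7599)·ln(262.907969/353.7680) − 0.0776 = 0.09106713
in basis points: 0.09106713 × 10⁴ = 910.6713 bp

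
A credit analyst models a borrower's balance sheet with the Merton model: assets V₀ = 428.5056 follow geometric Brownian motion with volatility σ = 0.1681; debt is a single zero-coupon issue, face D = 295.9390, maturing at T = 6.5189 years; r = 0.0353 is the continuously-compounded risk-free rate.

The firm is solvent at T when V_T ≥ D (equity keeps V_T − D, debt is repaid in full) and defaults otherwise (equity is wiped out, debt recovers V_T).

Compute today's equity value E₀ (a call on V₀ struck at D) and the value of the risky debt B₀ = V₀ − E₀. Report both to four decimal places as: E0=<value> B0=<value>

d₁ = [ln(V₀/D) + (r + σ²/2)T] / (σ√T)
   = [ln(428.5056/295.9390) + (0.0353 + 0.5·0.1681²)·6.5189] / (0.1681·√6.5189)
   = [0.370150 + 0.322221] / 0.429195 = 1.613186
d₂ = d₁ − σ√T = 1.613186 − 0.429195 = 1.183991
N(d₁) = 0.946648,  N(d₂) = 0.881792,  e^(−rT) = 0.794441
E₀ = V₀·N(d₁) − D·e^(−rT)·N(d₂)
   = 428.5056·0.946648 − 295.9390·0.794441·0.881792 = 198.329502
B₀ = V₀ − E₀ = 428.5056 − 198.329502 = 230.176098

E0=198.3295 B0=230.1761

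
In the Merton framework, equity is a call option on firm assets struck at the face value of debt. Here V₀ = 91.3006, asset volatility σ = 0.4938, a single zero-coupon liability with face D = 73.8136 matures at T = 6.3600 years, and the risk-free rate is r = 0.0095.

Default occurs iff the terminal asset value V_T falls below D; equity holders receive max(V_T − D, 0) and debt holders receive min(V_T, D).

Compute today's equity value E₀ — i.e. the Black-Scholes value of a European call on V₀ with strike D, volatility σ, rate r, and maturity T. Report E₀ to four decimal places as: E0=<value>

E0=49.1917

d₁ = [ln(V₀/D) + (r + σ²/2)T] / (σ√T)
   = [ln(91.3006/73.8136) + (0.0095 + 0.5·0.4938²)·6.3600] / (0.4938·√6.3600)
   = [0.212614 + 0.835826] / 1.245316 = 0.841907
d₂ = d₁ − σ√T = 0.841907 − 1.245316 = -0.403409
N(d₁) = 0.800080,  N(d₂) = 0.343324,  e^(−rT) = 0.941369
E₀ = V₀·N(d₁) − D·e^(−rT)·N(d₂)
   = 91.3006·0.800080 − 73.8136·0.941369·0.343324 = 49.191654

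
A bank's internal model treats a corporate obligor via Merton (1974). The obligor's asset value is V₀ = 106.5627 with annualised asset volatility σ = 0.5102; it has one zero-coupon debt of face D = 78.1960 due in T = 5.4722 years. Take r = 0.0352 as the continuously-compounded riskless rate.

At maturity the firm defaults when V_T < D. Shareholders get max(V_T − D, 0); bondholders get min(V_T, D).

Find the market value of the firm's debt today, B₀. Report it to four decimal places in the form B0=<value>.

B0=44.2021

d₁ = [ln(V₀/D) + (r + σ²/2)T] / (σ√T)
   = [ln(106.5627/78.1960) + (0.0352 + 0.5·0.5102²)·5.4722] / (0.5102·√5.4722)
   = [0.309515 + 0.904839] / 1.193497 = 1.017476
d₂ = d₁ − σ√T = 1.017476 − 1.193497 = -0.176022
N(d₁) = 0.845536,  N(d₂) = 0.430138,  e^(−rT) = 0.824794
E₀ = V₀·N(d₁) − D·e^(−rT)·N(d₂)
   = 106.5627·0.845536 − 78.1960·0.824794·0.430138 = 62.360601
B₀ = V₀ − E₀ = 106.5627 − 62.360601 = 44.202099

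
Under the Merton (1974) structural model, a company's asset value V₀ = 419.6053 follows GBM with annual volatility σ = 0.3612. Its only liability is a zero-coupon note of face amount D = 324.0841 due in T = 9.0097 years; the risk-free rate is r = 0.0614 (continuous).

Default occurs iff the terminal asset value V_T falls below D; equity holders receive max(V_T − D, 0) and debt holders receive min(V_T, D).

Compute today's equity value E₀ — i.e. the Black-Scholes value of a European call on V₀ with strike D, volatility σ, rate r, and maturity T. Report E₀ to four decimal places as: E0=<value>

d₁ = [ln(V₀/D) + (r + σ²/2)T] / (σ√T)
   = [ln(419.6053/324.0841) + (0.0614 + 0.5·0.3612²)·9.0097] / (0.3612·√9.0097)
   = [0.258311 + 1.140923] / 1.084184 = 1.290588
d₂ = d₁ − σ√T = 1.290588 − 1.084184 = 0.206404
N(d₁) = 0.901577,  N(d₂) = 0.581762,  e^(−rT) = 0.575109
E₀ = V₀·N(d₁) − D·e^(−rT)·N(d₂)
   = 419.6053·0.901577 − 324.0841·0.575109·0.581762 = 269.875333

E0=269.8753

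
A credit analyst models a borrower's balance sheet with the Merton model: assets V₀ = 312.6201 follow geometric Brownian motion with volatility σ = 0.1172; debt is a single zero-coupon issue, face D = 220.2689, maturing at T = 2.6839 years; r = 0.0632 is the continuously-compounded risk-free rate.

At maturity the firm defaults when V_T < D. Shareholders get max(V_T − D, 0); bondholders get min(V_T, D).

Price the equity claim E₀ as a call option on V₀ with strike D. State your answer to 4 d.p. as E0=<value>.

E0=126.7646

d₁ = [ln(V₀/D) + (r + σ²/2)T] / (σ√T)
   = [ln(312.6201/220.2689) + (0.0632 + 0.5·0.1172²)·2.6839] / (0.1172·√2.6839)
   = [0.350140 + 0.188055] / 0.192004 = 2.803037
d₂ = d₁ − σ√T = 2.803037 − 0.192004 = 2.611033
N(d₁) = 0.997469,  N(d₂) = 0.995487,  e^(−rT) = 0.843983
E₀ = V₀·N(d₁) − D·e^(−rT)·N(d₂)
   = 312.6201·0.997469 − 220.2689·0.843983·0.995487 = 126.764576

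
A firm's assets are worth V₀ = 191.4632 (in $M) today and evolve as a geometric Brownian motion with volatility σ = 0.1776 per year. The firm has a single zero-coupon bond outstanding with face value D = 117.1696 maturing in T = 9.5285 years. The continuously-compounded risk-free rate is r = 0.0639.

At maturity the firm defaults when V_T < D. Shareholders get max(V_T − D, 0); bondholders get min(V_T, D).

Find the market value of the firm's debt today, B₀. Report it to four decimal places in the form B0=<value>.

B0=63.2454

d₁ = [ln(V₀/D) + (r + σ²/2)T] / (σ√T)
   = [ln(191.4632/117.1696) + (0.0639 + 0.5·0.1776²)·9.5285] / (0.1776·√9.5285)
   = [0.491073 + 0.759144] / 0.548220 = 2.280501
d₂ = d₁ − σ√T = 2.280501 − 0.548220 = 1.732280
N(d₁) = 0.988711,  N(d₂) = 0.958388,  e^(−rT) = 0.543965
E₀ = V₀·N(d₁) − D·e^(−rT)·N(d₂)
   = 191.4632·0.988711 − 117.1696·0.543965·0.958388 = 128.217836
B₀ = V₀ − E₀ = 191.4632 − 128.217836 = 63.245364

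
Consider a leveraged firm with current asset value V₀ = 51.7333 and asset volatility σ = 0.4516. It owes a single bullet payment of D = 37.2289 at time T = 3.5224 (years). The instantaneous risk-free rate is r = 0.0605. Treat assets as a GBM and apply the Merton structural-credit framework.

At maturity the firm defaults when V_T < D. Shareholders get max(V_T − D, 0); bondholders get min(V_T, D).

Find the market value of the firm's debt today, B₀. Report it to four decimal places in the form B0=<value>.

d₁ = [ln(V₀/D) + (r + σ²/2)T] / (σ√T)
   = [ln(51.7333/37.2289) + (0.0605 + 0.5·0.4516²)·3.5224] / (0.4516·√3.5224)
   = [0.329016 + 0.572289] / 0.847565 = 1.063405
d₂ = d₁ − σ√T = 1.063405 − 0.847565 = 0.215839
N(d₁) = 0.856201,  N(d₂) = 0.585443,  e^(−rT) = 0.808071
E₀ = V₀·N(d₁) − D·e^(−rT)·N(d₂)
   = 51.7333·0.856201 − 37.2289·0.808071·0.585443 = 26.681845
B₀ = V₀ − E₀ = 51.7333 − 26.681845 = 25.051455

B0=25.0515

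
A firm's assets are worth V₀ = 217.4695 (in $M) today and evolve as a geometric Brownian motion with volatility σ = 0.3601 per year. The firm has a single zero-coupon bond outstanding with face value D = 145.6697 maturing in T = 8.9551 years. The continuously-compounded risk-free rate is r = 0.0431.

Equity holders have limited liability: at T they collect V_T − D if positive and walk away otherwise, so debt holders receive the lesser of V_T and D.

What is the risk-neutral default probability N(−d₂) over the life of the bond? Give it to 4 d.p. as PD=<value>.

PD=0.4242

d₁ = [ln(V₀/D) + (r + σ²/2)T] / (σ√T)
   = [ln(217.4695/145.6697) + (0.0431 + 0.5·0.3601²)·8.9551] / (0.3601·√8.9551)
   = [0.400717 + 0.966578] / 1.077602 = 1.268831
d₂ = d₁ − σ√T = 1.268831 − 1.077602 = 0.191229
risk-neutral PD = N(−d₂) = N(-0.191229) = 0.424173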